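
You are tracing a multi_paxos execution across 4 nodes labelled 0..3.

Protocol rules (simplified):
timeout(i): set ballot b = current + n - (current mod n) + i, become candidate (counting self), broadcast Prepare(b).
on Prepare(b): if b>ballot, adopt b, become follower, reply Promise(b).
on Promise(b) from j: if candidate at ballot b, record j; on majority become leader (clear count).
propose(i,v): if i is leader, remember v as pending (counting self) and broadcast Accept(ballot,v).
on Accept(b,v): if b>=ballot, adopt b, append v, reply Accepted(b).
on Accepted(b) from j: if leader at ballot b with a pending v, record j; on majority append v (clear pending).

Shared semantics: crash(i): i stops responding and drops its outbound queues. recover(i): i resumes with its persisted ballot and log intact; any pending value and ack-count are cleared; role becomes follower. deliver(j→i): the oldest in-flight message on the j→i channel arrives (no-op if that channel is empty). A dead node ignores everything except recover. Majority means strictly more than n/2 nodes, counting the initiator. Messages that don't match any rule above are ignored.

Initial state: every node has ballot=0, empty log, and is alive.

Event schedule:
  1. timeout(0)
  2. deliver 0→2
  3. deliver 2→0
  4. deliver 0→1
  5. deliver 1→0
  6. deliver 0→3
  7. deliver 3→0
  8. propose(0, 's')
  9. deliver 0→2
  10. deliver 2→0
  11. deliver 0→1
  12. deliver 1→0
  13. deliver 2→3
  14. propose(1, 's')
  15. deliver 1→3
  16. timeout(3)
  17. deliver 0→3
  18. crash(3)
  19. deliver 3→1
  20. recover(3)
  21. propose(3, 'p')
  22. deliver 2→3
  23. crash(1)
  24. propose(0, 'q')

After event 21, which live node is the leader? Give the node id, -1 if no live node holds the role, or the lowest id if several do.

0

e1 timeout(0): 0[cand,b=4,-]
e2 deliver 0→2: 2[foll,b=4,-]
e3 deliver 2→0: ·
e4 deliver 0→1: 1[foll,b=4,-]
e5 deliver 1→0: 0[lead,b=4,-]
e6 deliver 0→3: 3[foll,b=4,-]
e7 deliver 3→0: ·
e8 propose(0,'s'): ·
e9 deliver 0→2: 2[foll,b=4,s]
e10 deliver 2→0: ·
e11 deliver 0→1: 1[foll,b=4,s]
e12 deliver 1→0: 0[lead,b=4,s]
e13 deliver 2→3: ·
e14 propose(1,'s'): ·
e15 deliver 1→3: ·
e16 timeout(3): 3[cand,b=11,-]
e17 deliver 0→3: ·
e18 crash(3): 3[✗cand,b=11,-]
e19 deliver 3→1: ·
e20 recover(3): 3[foll,b=11,-]
e21 propose(3,'p'): ·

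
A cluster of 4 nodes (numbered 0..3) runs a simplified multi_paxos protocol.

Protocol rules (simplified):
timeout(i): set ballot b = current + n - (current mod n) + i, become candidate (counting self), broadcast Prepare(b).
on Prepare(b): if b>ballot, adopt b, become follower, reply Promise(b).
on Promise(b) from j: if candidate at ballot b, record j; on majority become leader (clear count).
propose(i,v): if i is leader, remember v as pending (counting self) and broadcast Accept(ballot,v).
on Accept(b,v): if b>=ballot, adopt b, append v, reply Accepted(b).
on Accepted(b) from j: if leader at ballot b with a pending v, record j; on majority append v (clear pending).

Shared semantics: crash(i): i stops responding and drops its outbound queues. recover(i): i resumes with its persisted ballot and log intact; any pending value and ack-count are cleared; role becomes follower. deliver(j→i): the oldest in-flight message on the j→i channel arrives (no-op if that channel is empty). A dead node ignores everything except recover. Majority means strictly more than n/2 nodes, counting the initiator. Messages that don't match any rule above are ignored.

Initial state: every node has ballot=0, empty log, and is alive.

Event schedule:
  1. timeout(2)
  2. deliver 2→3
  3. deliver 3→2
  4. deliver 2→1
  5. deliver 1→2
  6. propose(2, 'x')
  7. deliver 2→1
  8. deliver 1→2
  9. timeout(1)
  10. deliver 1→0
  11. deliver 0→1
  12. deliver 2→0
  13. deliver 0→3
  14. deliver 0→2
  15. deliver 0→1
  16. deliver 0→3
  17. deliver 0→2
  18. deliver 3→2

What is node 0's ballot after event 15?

1. timeout(2):  <2:cand b6 ->
2. deliver 2→3:  <3:foll b6 ->
3. deliver 3→2:  nop
4. deliver 2→1:  <1:foll b6 ->
5. deliver 1→2:  <2:lead b6 ->
6. propose(2,'x'):  nop
7. deliver 2→1:  <1:foll b6 x>
8. deliver 1→2:  nop
9. timeout(1):  <1:cand b9 x>
10. deliver 1→0:  <0:foll b9 ->
11. deliver 0→1:  nop
12. deliver 2→0:  nop
13. deliver 0→3:  nop
14. deliver 0→2:  nop
15. deliver 0→1:  nop

9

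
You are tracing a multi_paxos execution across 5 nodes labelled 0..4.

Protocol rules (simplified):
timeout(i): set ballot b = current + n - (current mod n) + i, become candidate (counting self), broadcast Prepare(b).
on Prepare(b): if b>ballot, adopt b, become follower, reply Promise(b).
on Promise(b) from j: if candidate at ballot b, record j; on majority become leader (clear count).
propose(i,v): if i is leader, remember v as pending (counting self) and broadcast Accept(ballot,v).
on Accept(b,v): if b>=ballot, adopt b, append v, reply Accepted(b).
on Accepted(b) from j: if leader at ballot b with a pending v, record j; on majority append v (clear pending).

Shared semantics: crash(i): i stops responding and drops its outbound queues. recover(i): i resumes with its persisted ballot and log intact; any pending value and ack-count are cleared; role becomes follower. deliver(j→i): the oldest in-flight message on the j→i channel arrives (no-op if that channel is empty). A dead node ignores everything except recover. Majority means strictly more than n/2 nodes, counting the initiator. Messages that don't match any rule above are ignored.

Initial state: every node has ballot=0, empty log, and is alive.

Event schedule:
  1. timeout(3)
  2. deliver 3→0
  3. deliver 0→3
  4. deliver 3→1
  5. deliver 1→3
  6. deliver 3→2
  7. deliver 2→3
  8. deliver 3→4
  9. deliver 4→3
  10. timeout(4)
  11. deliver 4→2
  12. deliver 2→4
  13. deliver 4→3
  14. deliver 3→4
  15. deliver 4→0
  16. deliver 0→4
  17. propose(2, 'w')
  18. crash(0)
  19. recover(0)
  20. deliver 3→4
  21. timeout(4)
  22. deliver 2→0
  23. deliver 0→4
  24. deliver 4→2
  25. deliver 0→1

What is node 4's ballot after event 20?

1. timeout(3):  <3:cand b8 ->
2. deliver 3→0:  <0:foll b8 ->
3. deliver 0→3:  nop
4. deliver 3→1:  <1:foll b8 ->
5. deliver 1→3:  <3:lead b8 ->
6. deliver 3→2:  <2:foll b8 ->
7. deliver 2→3:  nop
8. deliver 3→4:  <4:foll b8 ->
9. deliver 4→3:  nop
10. timeout(4):  <4:cand b14 ->
11. deliver 4→2:  <2:foll b14 ->
12. deliver 2→4:  nop
13. deliver 4→3:  <3:foll b14 ->
14. deliver 3→4:  <4:lead b14 ->
15. deliver 4→0:  <0:foll b14 ->
16. deliver 0→4:  nop
17. propose(2,'w'):  nop
18. crash(0):  <0:✗foll b14 ->
19. recover(0):  <0:foll b14 ->
20. deliver 3→4:  nop

14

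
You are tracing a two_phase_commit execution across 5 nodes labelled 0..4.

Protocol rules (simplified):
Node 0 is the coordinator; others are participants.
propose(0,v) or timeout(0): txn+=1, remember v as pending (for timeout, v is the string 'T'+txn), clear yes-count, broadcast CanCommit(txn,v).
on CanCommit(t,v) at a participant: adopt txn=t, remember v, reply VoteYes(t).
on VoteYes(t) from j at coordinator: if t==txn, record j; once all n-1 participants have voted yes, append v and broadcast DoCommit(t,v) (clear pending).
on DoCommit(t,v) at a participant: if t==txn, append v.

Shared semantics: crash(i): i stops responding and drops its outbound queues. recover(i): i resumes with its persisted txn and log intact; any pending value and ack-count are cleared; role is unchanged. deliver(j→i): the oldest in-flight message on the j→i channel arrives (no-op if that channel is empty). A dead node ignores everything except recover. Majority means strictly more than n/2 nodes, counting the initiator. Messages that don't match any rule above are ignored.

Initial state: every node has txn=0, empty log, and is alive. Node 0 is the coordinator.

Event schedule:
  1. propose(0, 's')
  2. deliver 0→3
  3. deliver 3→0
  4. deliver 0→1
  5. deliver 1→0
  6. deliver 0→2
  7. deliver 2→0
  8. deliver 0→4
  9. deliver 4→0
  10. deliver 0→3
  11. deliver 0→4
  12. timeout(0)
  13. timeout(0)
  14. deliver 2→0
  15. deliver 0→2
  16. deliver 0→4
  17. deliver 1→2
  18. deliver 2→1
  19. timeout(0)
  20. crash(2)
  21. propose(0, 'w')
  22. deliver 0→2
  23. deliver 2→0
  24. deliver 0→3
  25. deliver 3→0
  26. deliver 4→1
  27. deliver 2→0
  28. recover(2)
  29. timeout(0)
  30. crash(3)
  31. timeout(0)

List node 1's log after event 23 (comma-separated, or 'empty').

1. propose(0,'s'):  <0:coor t1 ->
2. deliver 0→3:  <3:part t1 ->
3. deliver 3→0:  nop
4. deliver 0→1:  <1:part t1 ->
5. deliver 1→0:  nop
6. deliver 0→2:  <2:part t1 ->
7. deliver 2→0:  nop
8. deliver 0→4:  <4:part t1 ->
9. deliver 4→0:  <0:coor t1 s>
10. deliver 0→3:  <3:part t1 s>
11. deliver 0→4:  <4:part t1 s>
12. timeout(0):  <0:coor t2 s>
13. timeout(0):  <0:coor t3 s>
14. deliver 2→0:  nop
15. deliver 0→2:  <2:part t1 s>
16. deliver 0→4:  <4:part t2 s>
17. deliver 1→2:  nop
18. deliver 2→1:  nop
19. timeout(0):  <0:coor t4 s>
20. crash(2):  <2:✗part t1 s>
21. propose(0,'w'):  <0:coor t5 s>
22. deliver 0→2:  nop
23. deliver 2→0:  nop

empty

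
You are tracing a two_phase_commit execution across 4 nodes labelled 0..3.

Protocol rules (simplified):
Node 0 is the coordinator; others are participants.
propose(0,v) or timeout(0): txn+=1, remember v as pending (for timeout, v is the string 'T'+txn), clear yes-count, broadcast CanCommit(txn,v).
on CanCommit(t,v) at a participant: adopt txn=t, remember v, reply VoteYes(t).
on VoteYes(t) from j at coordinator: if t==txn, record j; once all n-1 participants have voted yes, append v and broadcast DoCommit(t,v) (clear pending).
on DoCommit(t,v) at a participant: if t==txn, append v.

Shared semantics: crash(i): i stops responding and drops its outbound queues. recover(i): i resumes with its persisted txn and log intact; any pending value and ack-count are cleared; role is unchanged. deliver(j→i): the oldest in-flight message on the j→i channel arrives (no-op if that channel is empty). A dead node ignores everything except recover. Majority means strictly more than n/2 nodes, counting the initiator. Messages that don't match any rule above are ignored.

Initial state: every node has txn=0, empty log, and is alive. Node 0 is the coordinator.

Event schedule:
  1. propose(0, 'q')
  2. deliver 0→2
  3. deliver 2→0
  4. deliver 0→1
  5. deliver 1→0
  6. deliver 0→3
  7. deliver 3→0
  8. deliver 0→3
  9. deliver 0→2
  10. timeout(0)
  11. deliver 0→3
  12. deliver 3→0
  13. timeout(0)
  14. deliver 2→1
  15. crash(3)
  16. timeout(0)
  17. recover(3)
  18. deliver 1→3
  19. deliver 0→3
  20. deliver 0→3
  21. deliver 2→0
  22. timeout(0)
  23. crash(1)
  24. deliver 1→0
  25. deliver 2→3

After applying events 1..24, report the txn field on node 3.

[1] propose(0,'q') → N0(coor t1 [-])
[2] deliver 0→2 → N2(part t1 [-])
[3] deliver 2→0 → ∅
[4] deliver 0→1 → N1(part t1 [-])
[5] deliver 1→0 → ∅
[6] deliver 0→3 → N3(part t1 [-])
[7] deliver 3→0 → N0(coor t1 [q])
[8] deliver 0→3 → N3(part t1 [q])
[9] deliver 0→2 → N2(part t1 [q])
[10] timeout(0) → N0(coor t2 [q])
[11] deliver 0→3 → N3(part t2 [q])
[12] deliver 3→0 → ∅
[13] timeout(0) → N0(coor t3 [q])
[14] deliver 2→1 → ∅
[15] crash(3) → N3(✗part t2 [q])
[16] timeout(0) → N0(coor t4 [q])
[17] recover(3) → N3(part t2 [q])
[18] deliver 1→3 → ∅
[19] deliver 0→3 → N3(part t3 [q])
[20] deliver 0→3 → N3(part t4 [q])
[21] deliver 2→0 → ∅
[22] timeout(0) → N0(coor t5 [q])
[23] crash(1) → N1(✗part t1 [-])
[24] deliver 1→0 → ∅

4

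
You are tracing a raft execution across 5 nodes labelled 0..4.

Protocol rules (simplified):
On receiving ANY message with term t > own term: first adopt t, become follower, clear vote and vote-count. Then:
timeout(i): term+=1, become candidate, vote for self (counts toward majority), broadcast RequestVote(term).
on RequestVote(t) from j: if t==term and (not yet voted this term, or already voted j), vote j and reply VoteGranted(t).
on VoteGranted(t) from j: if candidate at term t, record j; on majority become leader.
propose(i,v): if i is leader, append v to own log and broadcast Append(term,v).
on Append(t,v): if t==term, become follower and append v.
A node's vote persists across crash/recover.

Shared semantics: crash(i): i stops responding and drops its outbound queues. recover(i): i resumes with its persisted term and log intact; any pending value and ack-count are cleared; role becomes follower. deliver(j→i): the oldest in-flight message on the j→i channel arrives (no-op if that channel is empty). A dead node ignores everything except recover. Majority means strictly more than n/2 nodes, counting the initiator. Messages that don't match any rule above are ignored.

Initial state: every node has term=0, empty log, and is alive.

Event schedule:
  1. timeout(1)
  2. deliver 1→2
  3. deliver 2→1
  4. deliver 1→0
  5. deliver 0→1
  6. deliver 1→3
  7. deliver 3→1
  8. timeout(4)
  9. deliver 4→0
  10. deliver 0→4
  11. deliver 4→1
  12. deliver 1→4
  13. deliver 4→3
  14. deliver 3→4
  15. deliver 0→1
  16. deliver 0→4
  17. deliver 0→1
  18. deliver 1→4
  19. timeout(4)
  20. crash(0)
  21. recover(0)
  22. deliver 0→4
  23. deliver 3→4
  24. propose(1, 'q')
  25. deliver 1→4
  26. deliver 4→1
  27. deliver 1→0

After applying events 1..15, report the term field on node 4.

e1 timeout(1): 1[cand,t=1,-]
e2 deliver 1→2: 2[foll,t=1,-]
e3 deliver 2→1: ·
e4 deliver 1→0: 0[foll,t=1,-]
e5 deliver 0→1: 1[lead,t=1,-]
e6 deliver 1→3: 3[foll,t=1,-]
e7 deliver 3→1: ·
e8 timeout(4): 4[cand,t=1,-]
e9 deliver 4→0: ·
e10 deliver 0→4: ·
e11 deliver 4→1: ·
e12 deliver 1→4: ·
e13 deliver 4→3: ·
e14 deliver 3→4: ·
e15 deliver 0→1: ·

1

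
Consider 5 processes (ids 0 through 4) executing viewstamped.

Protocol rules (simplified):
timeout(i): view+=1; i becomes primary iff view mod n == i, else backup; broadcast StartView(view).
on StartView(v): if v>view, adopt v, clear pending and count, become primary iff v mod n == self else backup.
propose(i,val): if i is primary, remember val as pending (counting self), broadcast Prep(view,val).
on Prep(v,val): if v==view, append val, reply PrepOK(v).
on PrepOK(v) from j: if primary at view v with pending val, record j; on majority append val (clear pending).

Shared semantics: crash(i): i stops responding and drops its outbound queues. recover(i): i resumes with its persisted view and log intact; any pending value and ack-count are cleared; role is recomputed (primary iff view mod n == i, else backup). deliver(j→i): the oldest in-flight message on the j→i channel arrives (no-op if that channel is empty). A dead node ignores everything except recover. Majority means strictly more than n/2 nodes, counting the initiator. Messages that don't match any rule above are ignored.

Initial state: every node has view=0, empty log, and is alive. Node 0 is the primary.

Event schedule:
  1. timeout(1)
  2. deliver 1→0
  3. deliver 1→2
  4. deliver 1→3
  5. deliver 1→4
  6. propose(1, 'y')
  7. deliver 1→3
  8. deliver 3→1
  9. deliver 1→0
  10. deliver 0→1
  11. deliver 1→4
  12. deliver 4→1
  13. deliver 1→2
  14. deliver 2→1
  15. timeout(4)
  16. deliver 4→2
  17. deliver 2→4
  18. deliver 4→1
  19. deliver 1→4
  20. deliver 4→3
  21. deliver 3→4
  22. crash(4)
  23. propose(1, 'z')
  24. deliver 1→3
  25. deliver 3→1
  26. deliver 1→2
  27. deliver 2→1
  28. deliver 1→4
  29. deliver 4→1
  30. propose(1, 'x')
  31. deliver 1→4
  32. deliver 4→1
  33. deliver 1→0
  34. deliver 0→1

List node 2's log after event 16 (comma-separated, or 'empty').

step 1 timeout(1): 1={prim,v=1,log=-}
step 2 deliver 1→0: 0={back,v=1,log=-}
step 3 deliver 1→2: 2={back,v=1,log=-}
step 4 deliver 1→3: 3={back,v=1,log=-}
step 5 deliver 1→4: 4={back,v=1,log=-}
step 6 propose(1,'y'): —
step 7 deliver 1→3: 3={back,v=1,log=y}
step 8 deliver 3→1: —
step 9 deliver 1→0: 0={back,v=1,log=y}
step 10 deliver 0→1: 1={prim,v=1,log=y}
step 11 deliver 1→4: 4={back,v=1,log=y}
step 12 deliver 4→1: —
step 13 deliver 1→2: 2={back,v=1,log=y}
step 14 deliver 2→1: —
step 15 timeout(4): 4={back,v=2,log=y}
step 16 deliver 4→2: 2={prim,v=2,log=y}

y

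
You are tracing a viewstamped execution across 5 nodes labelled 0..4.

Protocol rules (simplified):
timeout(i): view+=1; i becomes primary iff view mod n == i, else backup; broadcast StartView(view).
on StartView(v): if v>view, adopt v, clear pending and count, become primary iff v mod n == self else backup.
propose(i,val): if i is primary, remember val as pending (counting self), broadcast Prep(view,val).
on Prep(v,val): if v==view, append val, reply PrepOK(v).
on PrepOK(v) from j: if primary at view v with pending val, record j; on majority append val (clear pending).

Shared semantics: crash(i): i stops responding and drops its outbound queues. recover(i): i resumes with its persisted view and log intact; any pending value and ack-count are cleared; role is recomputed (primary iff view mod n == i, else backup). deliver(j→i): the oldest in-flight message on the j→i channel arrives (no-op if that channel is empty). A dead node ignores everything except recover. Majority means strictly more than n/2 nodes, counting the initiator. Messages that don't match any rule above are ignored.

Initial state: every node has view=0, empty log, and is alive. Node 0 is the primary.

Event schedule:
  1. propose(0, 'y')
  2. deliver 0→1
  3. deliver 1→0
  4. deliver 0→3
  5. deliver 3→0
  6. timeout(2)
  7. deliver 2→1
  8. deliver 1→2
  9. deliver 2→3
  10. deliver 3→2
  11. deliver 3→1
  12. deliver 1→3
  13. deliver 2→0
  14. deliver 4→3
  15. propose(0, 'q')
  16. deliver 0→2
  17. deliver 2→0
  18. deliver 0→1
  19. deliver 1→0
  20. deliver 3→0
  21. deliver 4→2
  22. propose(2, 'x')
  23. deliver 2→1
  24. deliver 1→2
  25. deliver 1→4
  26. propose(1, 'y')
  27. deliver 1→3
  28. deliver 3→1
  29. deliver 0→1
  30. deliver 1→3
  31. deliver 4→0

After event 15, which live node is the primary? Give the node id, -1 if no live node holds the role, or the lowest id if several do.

[1] propose(0,'y') → ∅
[2] deliver 0→1 → N1(back v0 [y])
[3] deliver 1→0 → ∅
[4] deliver 0→3 → N3(back v0 [y])
[5] deliver 3→0 → N0(prim v0 [y])
[6] timeout(2) → N2(back v1 [-])
[7] deliver 2→1 → N1(prim v1 [y])
[8] deliver 1→2 → ∅
[9] deliver 2→3 → N3(back v1 [y])
[10] deliver 3→2 → ∅
[11] deliver 3→1 → ∅
[12] deliver 1→3 → ∅
[13] deliver 2→0 → N0(back v1 [y])
[14] deliver 4→3 → ∅
[15] propose(0,'q') → ∅

1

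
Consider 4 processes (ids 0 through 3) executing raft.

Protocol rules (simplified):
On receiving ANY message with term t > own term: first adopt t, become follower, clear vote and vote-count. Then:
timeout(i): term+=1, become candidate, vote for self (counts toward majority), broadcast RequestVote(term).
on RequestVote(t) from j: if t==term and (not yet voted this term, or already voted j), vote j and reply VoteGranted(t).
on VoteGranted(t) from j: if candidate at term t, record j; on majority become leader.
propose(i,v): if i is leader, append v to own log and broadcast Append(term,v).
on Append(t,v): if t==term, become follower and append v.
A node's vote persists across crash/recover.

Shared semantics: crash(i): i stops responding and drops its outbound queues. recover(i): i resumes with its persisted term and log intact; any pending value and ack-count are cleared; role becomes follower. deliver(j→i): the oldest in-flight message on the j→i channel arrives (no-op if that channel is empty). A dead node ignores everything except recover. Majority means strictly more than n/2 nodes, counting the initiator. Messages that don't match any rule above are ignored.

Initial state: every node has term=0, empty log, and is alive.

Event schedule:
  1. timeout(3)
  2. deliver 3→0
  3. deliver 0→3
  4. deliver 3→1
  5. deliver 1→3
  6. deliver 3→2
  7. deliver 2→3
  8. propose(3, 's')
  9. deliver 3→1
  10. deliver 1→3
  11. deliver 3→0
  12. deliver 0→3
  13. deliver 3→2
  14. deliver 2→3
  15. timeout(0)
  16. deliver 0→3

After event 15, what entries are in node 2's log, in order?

e1 timeout(3): 3[cand,t=1,-]
e2 deliver 3→0: 0[foll,t=1,-]
e3 deliver 0→3: ·
e4 deliver 3→1: 1[foll,t=1,-]
e5 deliver 1→3: 3[lead,t=1,-]
e6 deliver 3→2: 2[foll,t=1,-]
e7 deliver 2→3: ·
e8 propose(3,'s'): 3[lead,t=1,s]
e9 deliver 3→1: 1[foll,t=1,s]
e10 deliver 1→3: ·
e11 deliver 3→0: 0[foll,t=1,s]
e12 deliver 0→3: ·
e13 deliver 3→2: 2[foll,t=1,s]
e14 deliver 2→3: ·
e15 timeout(0): 0[cand,t=2,s]

s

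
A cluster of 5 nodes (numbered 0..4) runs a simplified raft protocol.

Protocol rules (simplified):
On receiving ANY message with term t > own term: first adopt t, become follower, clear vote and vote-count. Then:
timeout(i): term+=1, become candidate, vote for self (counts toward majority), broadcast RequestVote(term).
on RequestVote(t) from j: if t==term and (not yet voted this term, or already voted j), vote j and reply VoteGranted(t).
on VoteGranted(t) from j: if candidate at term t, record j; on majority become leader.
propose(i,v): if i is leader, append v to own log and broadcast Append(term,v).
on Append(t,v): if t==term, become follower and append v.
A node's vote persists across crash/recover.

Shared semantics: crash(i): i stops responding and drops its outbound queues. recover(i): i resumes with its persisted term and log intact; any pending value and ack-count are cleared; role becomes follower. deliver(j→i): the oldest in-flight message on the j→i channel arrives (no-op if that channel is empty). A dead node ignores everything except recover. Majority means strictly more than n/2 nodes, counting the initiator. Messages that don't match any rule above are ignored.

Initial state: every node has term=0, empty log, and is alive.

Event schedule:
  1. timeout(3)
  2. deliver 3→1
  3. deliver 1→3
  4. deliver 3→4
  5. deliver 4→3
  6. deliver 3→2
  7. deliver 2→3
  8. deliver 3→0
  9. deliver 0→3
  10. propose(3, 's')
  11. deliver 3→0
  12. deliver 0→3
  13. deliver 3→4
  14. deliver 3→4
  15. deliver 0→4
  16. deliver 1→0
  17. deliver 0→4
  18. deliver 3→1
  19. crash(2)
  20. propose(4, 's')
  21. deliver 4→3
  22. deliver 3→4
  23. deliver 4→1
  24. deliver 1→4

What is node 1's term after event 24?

1

step 1 timeout(3): 3={cand,t=1,log=-}
step 2 deliver 3→1: 1={foll,t=1,log=-}
step 3 deliver 1→3: —
step 4 deliver 3→4: 4={foll,t=1,log=-}
step 5 deliver 4→3: 3={lead,t=1,log=-}
step 6 deliver 3→2: 2={foll,t=1,log=-}
step 7 deliver 2→3: —
step 8 deliver 3→0: 0={foll,t=1,log=-}
step 9 deliver 0→3: —
step 10 propose(3,'s'): 3={lead,t=1,log=s}
step 11 deliver 3→0: 0={foll,t=1,log=s}
step 12 deliver 0→3: —
step 13 deliver 3→4: 4={foll,t=1,log=s}
step 14 deliver 3→4: —
step 15 deliver 0→4: —
step 16 deliver 1→0: —
step 17 deliver 0→4: —
step 18 deliver 3→1: 1={foll,t=1,log=s}
step 19 crash(2): 2={✗foll,t=1,log=-}
step 20 propose(4,'s'): —
step 21 deliver 4→3: —
step 22 deliver 3→4: —
step 23 deliver 4→1: —
step 24 deliver 1→4: —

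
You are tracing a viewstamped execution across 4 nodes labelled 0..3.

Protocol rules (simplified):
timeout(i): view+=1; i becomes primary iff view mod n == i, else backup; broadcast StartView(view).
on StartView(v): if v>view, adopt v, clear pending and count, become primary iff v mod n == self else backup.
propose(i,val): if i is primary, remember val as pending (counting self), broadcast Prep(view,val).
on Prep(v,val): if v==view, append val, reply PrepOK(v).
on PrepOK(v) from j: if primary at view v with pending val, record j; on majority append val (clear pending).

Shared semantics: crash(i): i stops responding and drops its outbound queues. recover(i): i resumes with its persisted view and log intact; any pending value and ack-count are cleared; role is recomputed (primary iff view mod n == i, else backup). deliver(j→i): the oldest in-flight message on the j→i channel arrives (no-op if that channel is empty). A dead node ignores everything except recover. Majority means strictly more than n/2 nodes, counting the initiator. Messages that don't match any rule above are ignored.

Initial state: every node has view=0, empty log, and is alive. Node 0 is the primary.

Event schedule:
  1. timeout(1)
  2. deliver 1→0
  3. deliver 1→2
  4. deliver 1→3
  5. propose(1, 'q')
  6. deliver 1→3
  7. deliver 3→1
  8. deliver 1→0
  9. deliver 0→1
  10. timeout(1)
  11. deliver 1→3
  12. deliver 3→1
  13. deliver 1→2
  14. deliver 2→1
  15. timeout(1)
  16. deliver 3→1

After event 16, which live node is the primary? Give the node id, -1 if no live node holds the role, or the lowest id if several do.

1. timeout(1):  <1:prim v1 ->
2. deliver 1→0:  <0:back v1 ->
3. deliver 1→2:  <2:back v1 ->
4. deliver 1→3:  <3:back v1 ->
5. propose(1,'q'):  nop
6. deliver 1→3:  <3:back v1 q>
7. deliver 3→1:  nop
8. deliver 1→0:  <0:back v1 q>
9. deliver 0→1:  <1:prim v1 q>
10. timeout(1):  <1:back v2 q>
11. deliver 1→3:  <3:back v2 q>
12. deliver 3→1:  nop
13. deliver 1→2:  <2:back v1 q>
14. deliver 2→1:  nop
15. timeout(1):  <1:back v3 q>
16. deliver 3→1:  nop

-1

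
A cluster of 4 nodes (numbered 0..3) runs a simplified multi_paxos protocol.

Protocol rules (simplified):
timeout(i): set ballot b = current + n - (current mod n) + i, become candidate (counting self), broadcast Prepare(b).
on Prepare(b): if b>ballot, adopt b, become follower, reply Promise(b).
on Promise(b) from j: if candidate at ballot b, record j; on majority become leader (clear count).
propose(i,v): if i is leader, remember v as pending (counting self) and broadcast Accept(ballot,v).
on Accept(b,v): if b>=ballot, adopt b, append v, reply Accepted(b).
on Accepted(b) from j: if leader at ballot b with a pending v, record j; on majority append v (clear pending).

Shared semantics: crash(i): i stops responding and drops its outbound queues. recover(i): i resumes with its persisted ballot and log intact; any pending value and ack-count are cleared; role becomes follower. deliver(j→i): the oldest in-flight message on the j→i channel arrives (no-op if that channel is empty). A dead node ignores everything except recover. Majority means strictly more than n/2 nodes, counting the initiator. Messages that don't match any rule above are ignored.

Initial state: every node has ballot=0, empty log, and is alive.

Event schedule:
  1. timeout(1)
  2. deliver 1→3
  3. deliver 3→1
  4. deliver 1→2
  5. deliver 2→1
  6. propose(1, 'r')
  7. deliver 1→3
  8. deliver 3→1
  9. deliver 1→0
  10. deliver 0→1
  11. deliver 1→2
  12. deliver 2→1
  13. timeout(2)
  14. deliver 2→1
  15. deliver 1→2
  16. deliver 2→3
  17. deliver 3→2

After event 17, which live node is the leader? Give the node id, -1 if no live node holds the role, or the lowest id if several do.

2

1. timeout(1):  <1:cand b5 ->
2. deliver 1→3:  <3:foll b5 ->
3. deliver 3→1:  nop
4. deliver 1→2:  <2:foll b5 ->
5. deliver 2→1:  <1:lead b5 ->
6. propose(1,'r'):  nop
7. deliver 1→3:  <3:foll b5 r>
8. deliver 3→1:  nop
9. deliver 1→0:  <0:foll b5 ->
10. deliver 0→1:  nop
11. deliver 1→2:  <2:foll b5 r>
12. deliver 2→1:  <1:lead b5 r>
13. timeout(2):  <2:cand b10 r>
14. deliver 2→1:  <1:foll b10 r>
15. deliver 1→2:  nop
16. deliver 2→3:  <3:foll b10 r>
17. deliver 3→2:  <2:lead b10 r>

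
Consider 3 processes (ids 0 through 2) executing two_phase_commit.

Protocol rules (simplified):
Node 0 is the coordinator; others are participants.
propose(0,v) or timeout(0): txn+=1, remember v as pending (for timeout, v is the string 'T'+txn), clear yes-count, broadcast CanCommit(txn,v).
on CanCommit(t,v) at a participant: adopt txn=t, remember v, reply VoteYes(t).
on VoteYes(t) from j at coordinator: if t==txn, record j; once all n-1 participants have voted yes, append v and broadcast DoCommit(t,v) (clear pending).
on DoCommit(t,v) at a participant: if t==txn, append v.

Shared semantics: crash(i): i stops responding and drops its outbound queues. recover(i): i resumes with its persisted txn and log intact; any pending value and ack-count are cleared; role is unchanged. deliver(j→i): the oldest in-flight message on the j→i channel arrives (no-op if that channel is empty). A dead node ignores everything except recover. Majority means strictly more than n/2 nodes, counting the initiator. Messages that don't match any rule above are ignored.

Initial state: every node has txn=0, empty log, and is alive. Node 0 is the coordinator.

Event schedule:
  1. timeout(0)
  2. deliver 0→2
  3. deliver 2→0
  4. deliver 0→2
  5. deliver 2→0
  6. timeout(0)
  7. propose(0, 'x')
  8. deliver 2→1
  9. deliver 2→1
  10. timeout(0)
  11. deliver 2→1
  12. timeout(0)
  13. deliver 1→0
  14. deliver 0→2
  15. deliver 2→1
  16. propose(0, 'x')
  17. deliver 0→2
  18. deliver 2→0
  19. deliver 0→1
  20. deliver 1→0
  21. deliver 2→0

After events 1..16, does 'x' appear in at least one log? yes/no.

after 1 — timeout(0): n0:coor/t1/[-]
after 2 — deliver 0→2: n2:part/t1/[-]
after 3 — deliver 2→0: ·
after 4 — deliver 0→2: ·
after 5 — deliver 2→0: ·
after 6 — timeout(0): n0:coor/t2/[-]
after 7 — propose(0,'x'): n0:coor/t3/[-]
after 8 — deliver 2→1: ·
after 9 — deliver 2→1: ·
after 10 — timeout(0): n0:coor/t4/[-]
after 11 — deliver 2→1: ·
after 12 — timeout(0): n0:coor/t5/[-]
after 13 — deliver 1→0: ·
after 14 — deliver 0→2: n2:part/t2/[-]
after 15 — deliver 2→1: ·
after 16 — propose(0,'x'): n0:coor/t6/[-]

no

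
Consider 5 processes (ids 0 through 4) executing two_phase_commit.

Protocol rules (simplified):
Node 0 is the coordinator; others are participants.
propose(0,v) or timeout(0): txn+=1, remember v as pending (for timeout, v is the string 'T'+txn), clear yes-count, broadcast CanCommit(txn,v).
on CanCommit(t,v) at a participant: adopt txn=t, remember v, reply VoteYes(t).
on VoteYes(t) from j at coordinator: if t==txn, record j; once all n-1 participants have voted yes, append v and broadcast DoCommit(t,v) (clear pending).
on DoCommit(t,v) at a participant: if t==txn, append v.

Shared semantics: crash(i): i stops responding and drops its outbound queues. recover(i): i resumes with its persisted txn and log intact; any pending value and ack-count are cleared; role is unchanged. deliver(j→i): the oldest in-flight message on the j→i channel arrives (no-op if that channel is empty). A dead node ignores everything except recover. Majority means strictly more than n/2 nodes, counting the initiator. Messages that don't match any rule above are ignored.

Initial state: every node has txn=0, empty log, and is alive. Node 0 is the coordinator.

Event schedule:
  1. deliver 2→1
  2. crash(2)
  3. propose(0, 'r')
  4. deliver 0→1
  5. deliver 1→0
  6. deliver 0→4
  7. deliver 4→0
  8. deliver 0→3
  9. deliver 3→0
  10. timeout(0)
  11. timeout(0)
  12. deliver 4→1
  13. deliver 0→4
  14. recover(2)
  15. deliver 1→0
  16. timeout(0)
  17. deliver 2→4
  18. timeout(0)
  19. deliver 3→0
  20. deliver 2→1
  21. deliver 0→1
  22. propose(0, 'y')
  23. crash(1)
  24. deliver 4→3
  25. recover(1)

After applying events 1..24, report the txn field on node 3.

1

e1 deliver 2→1: ·
e2 crash(2): 2[✗part,t=0,-]
e3 propose(0,'r'): 0[coor,t=1,-]
e4 deliver 0→1: 1[part,t=1,-]
e5 deliver 1→0: ·
e6 deliver 0→4: 4[part,t=1,-]
e7 deliver 4→0: ·
e8 deliver 0→3: 3[part,t=1,-]
e9 deliver 3→0: ·
e10 timeout(0): 0[coor,t=2,-]
e11 timeout(0): 0[coor,t=3,-]
e12 deliver 4→1: ·
e13 deliver 0→4: 4[part,t=2,-]
e14 recover(2): 2[part,t=0,-]
e15 deliver 1→0: ·
e16 timeout(0): 0[coor,t=4,-]
e17 deliver 2→4: ·
e18 timeout(0): 0[coor,t=5,-]
e19 deliver 3→0: ·
e20 deliver 2→1: ·
e21 deliver 0→1: 1[part,t=2,-]
e22 propose(0,'y'): 0[coor,t=6,-]
e23 crash(1): 1[✗part,t=2,-]
e24 deliver 4→3: ·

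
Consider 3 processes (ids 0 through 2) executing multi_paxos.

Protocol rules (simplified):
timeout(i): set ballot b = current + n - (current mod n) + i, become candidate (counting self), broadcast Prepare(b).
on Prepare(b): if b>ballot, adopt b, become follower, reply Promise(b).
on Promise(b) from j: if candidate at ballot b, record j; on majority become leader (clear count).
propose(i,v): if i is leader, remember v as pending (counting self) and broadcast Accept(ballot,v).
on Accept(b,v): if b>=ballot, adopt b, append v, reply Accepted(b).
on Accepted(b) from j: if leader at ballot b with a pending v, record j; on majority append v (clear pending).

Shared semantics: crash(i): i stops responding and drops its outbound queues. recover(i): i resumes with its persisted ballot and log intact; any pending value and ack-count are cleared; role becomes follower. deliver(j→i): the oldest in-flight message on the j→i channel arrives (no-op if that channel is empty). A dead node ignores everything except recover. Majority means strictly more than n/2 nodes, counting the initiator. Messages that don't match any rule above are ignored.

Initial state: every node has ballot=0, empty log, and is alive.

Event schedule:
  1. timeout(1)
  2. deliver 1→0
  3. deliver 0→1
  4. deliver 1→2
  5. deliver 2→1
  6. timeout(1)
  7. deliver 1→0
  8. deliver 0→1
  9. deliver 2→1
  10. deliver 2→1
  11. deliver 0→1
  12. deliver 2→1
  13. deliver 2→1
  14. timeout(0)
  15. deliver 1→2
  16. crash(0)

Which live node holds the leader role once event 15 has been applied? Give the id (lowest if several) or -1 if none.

after 1 — timeout(1): n1:cand/b4/[-]
after 2 — deliver 1→0: n0:foll/b4/[-]
after 3 — deliver 0→1: n1:lead/b4/[-]
after 4 — deliver 1→2: n2:foll/b4/[-]
after 5 — deliver 2→1: ·
after 6 — timeout(1): n1:cand/b7/[-]
after 7 — deliver 1→0: n0:foll/b7/[-]
after 8 — deliver 0→1: n1:lead/b7/[-]
after 9 — deliver 2→1: ·
after 10 — deliver 2→1: ·
after 11 — deliver 0→1: ·
after 12 — deliver 2→1: ·
after 13 — deliver 2→1: ·
after 14 — timeout(0): n0:cand/b9/[-]
after 15 — deliver 1→2: n2:foll/b7/[-]

1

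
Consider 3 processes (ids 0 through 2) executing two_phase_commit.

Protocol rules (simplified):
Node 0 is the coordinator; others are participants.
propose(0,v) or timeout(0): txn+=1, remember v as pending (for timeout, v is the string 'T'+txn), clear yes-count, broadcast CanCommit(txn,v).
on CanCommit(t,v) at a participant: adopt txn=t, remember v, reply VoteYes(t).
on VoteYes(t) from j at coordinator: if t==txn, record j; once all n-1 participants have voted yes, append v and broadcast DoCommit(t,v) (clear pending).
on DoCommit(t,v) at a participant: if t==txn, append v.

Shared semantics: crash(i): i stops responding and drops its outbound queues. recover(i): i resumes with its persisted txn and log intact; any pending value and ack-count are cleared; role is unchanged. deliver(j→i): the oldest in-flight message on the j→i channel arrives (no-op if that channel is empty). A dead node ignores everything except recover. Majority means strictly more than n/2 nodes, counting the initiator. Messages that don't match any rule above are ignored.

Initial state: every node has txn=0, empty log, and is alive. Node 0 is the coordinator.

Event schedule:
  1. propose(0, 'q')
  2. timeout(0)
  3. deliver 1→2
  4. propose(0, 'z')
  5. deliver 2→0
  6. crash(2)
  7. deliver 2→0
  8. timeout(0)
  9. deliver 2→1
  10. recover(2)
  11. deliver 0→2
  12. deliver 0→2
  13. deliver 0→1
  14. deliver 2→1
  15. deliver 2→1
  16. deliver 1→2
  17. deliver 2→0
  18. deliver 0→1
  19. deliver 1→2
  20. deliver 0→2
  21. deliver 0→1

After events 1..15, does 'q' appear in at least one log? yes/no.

no

e1 propose(0,'q'): 0[coor,t=1,-]
e2 timeout(0): 0[coor,t=2,-]
e3 deliver 1→2: ·
e4 propose(0,'z'): 0[coor,t=3,-]
e5 deliver 2→0: ·
e6 crash(2): 2[✗part,t=0,-]
e7 deliver 2→0: ·
e8 timeout(0): 0[coor,t=4,-]
e9 deliver 2→1: ·
e10 recover(2): 2[part,t=0,-]
e11 deliver 0→2: 2[part,t=1,-]
e12 deliver 0→2: 2[part,t=2,-]
e13 deliver 0→1: 1[part,t=1,-]
e14 deliver 2→1: ·
e15 deliver 2→1: ·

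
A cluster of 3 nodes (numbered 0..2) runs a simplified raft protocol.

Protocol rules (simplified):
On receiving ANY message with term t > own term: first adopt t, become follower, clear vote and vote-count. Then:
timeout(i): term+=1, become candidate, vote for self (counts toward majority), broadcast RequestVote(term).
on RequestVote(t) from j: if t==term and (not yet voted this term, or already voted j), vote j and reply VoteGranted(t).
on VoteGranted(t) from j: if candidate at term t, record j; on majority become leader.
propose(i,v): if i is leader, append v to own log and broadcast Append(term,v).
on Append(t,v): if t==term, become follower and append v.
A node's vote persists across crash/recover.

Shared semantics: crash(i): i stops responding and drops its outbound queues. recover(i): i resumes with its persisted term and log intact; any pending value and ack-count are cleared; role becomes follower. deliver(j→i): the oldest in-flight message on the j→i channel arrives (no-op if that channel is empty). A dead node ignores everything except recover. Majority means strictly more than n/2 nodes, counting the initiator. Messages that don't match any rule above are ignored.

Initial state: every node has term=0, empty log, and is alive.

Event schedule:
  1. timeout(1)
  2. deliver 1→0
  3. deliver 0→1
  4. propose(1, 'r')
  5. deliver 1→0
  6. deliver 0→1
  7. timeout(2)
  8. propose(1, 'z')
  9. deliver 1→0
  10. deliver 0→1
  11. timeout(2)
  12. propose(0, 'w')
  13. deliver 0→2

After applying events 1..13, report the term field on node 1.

1

after 1 — timeout(1): n1:cand/t1/[-]
after 2 — deliver 1→0: n0:foll/t1/[-]
after 3 — deliver 0→1: n1:lead/t1/[-]
after 4 — propose(1,'r'): n1:lead/t1/[r]
after 5 — deliver 1→0: n0:foll/t1/[r]
after 6 — deliver 0→1: ·
after 7 — timeout(2): n2:cand/t1/[-]
after 8 — propose(1,'z'): n1:lead/t1/[r,z]
after 9 — deliver 1→0: n0:foll/t1/[r,z]
after 10 — deliver 0→1: ·
after 11 — timeout(2): n2:cand/t2/[-]
after 12 — propose(0,'w'): ·
after 13 — deliver 0→2: ·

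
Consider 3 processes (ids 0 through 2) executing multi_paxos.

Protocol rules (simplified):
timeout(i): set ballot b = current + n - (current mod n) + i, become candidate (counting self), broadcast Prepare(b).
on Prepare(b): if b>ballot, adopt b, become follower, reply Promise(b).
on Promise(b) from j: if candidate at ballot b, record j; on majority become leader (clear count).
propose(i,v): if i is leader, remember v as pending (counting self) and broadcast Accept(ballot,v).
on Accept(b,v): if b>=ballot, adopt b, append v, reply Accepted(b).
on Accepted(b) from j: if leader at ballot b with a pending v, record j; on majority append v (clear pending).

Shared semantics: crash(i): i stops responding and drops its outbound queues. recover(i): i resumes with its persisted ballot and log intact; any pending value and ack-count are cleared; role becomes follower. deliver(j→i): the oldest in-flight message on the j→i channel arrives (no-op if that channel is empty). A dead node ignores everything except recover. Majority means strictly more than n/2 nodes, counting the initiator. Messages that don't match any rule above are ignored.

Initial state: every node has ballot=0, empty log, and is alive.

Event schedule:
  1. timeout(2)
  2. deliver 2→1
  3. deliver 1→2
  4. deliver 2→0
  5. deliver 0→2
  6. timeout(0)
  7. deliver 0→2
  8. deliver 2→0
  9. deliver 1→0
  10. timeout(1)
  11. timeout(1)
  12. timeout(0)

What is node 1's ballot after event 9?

5

after 1 — timeout(2): n2:cand/b5/[-]
after 2 — deliver 2→1: n1:foll/b5/[-]
after 3 — deliver 1→2: n2:lead/b5/[-]
after 4 — deliver 2→0: n0:foll/b5/[-]
after 5 — deliver 0→2: ·
after 6 — timeout(0): n0:cand/b6/[-]
after 7 — deliver 0→2: n2:foll/b6/[-]
after 8 — deliver 2→0: n0:lead/b6/[-]
after 9 — deliver 1→0: ·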